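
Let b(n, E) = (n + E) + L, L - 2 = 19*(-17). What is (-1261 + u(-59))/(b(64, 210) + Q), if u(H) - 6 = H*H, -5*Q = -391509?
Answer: 5565/195637 ≈ 0.028446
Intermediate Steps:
Q = 391509/5 (Q = -⅕*(-391509) = 391509/5 ≈ 78302.)
L = -321 (L = 2 + 19*(-17) = 2 - 323 = -321)
b(n, E) = -321 + E + n (b(n, E) = (n + E) - 321 = (E + n) - 321 = -321 + E + n)
u(H) = 6 + H² (u(H) = 6 + H*H = 6 + H²)
(-1261 + u(-59))/(b(64, 210) + Q) = (-1261 + (6 + (-59)²))/((-321 + 210 + 64) + 391509/5) = (-1261 + (6 + 3481))/(-47 + 391509/5) = (-1261 + 3487)/(391274/5) = 2226*(5/391274) = 5565/195637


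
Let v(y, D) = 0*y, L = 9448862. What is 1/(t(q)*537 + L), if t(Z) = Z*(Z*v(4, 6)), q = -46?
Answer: 1/9448862 ≈ 1.0583e-7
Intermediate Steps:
v(y, D) = 0
t(Z) = 0 (t(Z) = Z*(Z*0) = Z*0 = 0)
1/(t(q)*537 + L) = 1/(0*537 + 9448862) = 1/(0 + 9448862) = 1/9448862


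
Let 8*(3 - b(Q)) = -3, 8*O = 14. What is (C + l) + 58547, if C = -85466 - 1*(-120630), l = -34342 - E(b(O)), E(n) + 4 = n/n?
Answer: 59372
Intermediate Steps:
O = 7/4 (O = (1/8)*14 = 7/4 ≈ 1.7500)
b(Q) = 27/8 (b(Q) = 3 - 1/8*(-3) = 3 + 3/8 = 27/8)
E(n) = -3 (E(n) = -4 + n/n = -4 + 1 = -3)
l = -34339 (l = -34342 - 1*(-3) = -34342 + 3 = -34339)
C = 35164 (C = -85466 + 120630 = 35164)
(C + l) + 58547 = (35164 - 34339) + 58547 = 825 + 58547 = 59372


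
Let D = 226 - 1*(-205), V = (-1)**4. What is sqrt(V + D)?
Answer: 12*sqrt(3) ≈ 20.785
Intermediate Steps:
V = 1
D = 431 (D = 226 + 205 = 431)
sqrt(V + D) = sqrt(1 + 431) = sqrt(432) = 12*sqrt(3)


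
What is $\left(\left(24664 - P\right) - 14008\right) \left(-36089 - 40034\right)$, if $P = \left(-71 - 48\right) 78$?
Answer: $-1517740374$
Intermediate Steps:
$P = -9282$ ($P = \left(-119\right) 78 = -9282$)
$\left(\left(24664 - P\right) - 14008\right) \left(-36089 - 40034\right) = \left(\left(24664 - -9282\right) - 14008\right) \left(-36089 - 40034\right) = \left(\left(24664 + 9282\right) - 14008\right) \left(-76123\right) = \left(33946 - 14008\right) \left(-76123\right) = 19938 \left(-76123\right) = -1517740374$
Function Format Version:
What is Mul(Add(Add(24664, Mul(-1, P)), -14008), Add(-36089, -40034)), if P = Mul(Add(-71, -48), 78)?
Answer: -1517740374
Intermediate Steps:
P = -9282 (P = Mul(-119, 78) = -9282)
Mul(Add(Add(24664, Mul(-1, P)), -14008), Add(-36089, -40034)) = Mul(Add(Add(24664, Mul(-1, -9282)), -14008), Add(-36089, -40034)) = Mul(Add(Add(24664, 9282), -14008), -76123) = Mul(Add(33946, -14008), -76123) = Mul(19938, -76123) = -1517740374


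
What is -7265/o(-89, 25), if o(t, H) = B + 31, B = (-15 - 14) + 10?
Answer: -7265/12 ≈ -605.42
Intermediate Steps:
B = -19 (B = -29 + 10 = -19)
o(t, H) = 12 (o(t, H) = -19 + 31 = 12)
-7265/o(-89, 25) = -7265/12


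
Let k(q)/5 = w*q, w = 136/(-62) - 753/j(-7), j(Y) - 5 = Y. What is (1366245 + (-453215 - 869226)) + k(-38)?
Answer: -846741/31 ≈ -27314.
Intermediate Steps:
j(Y) = 5 + Y
w = 23207/62 (w = 136/(-62) - 753/(5 - 7) = 136*(-1/62) - 753/(-2) = -68/31 - 753*(-½) = -68/31 + 753/2 = 23207/62 ≈ 374.31)
k(q) = 116035*q/62 (k(q) = 5*(23207*q/62) = 116035*q/62)
(1366245 + (-453215 - 869226)) + k(-38) = (1366245 + (-453215 - 869226)) + (116035/62)*(-38) = (1366245 - 1322441) - 2204665/31 = 43804 - 2204665/31 = -846741/31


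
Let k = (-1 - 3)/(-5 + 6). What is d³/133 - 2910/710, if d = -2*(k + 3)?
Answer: -38135/9443 ≈ -4.0384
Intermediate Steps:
k = -4 (k = -4/1 = -4*1 = -4)
d = 2 (d = -2*(-4 + 3) = -2*(-1) = 2)
d³/133 - 2910/710 = 2³/133 - 2910/710 = 8*(1/133) - 2910*1/710 = 8/133 - 291/71 = -38135/9443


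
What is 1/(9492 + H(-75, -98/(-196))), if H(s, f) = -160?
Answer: 1/9332 ≈ 0.00010716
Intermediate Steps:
1/(9492 + H(-75, -98/(-196))) = 1/(9492 - 160) = 1/9332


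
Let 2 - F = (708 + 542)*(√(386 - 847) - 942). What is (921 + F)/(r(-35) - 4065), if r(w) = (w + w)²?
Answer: 1178423/835 - 250*I*√461/167 ≈ 1411.3 - 32.142*I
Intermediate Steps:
F = 1177502 - 1250*I*√461 (F = 2 - (708 + 542)*(√(386 - 847) - 942) = 2 - 1250*(√(-461) - 942) = 2 - 1250*(I*√461 - 942) = 2 - 1250*(-942 + I*√461) = 2 - (-1177500 + 1250*I*√461) = 2 + (1177500 - 1250*I*√461) = 1177502 - 1250*I*√461 ≈ 1.1775e+6 - 26839.0*I)
r(w) = 4*w² (r(w) = (2*w)² = 4*w²)
(921 + F)/(r(-35) - 4065) = (921 + (1177502 - 1250*I*√461))/(4*(-35)² - 4065) = (1178423 - 1250*I*√461)/(4*1225 - 4065) = (1178423 - 1250*I*√461)/(4900 - 4065) = (1178423 - 1250*I*√461)/835 = (1178423 - 1250*I*√461)*(1/835) = 1178423/835 - 250*I*√461/167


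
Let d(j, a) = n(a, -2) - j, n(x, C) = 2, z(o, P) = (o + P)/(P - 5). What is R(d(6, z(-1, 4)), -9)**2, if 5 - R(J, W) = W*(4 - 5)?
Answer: 16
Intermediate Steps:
z(o, P) = (P + o)/(-5 + P)
d(j, a) = 2 - j
R(J, W) = 5 + W (R(J, W) = 5 - W*(4 - 5) = 5 - W*(-1) = 5 - (-1)*W = 5 + W)
R(d(6, z(-1, 4)), -9)**2 = (5 - 9)**2 = (-4)**2 = 16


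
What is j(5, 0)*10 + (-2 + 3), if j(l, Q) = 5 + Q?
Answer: 51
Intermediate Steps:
j(5, 0)*10 + (-2 + 3) = (5 + 0)*10 + (-2 + 3) = 5*10 + 1 = 50 + 1 = 51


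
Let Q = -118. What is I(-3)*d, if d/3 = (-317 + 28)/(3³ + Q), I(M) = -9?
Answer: -7803/91 ≈ -85.747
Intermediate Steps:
d = 867/91 (d = 3*((-317 + 28)/(3³ - 118)) = 3*(-289/(27 - 118)) = 3*(-289/(-91)) = 3*(-289*(-1/91)) = 3*(289/91) = 867/91 ≈ 9.5275)
I(-3)*d = -9*867/91 = -7803/91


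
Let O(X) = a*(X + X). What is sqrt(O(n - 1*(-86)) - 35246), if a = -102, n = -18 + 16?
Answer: I*sqrt(52382) ≈ 228.87*I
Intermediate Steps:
n = -2
O(X) = -204*X (O(X) = -102*(X + X) = -204*X)
sqrt(O(n - 1*(-86)) - 35246) = sqrt(-204*(-2 - 1*(-86)) - 35246) = sqrt(-204*(-2 + 86) - 35246) = sqrt(-204*84 - 35246) = sqrt(-17136 - 35246) = sqrt(-52382) = I*sqrt(52382)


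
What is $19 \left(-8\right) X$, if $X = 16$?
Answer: $-2432$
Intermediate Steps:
$19 \left(-8\right) X = 19 \left(-8\right) 16 = \left(-152\right) 16 = -2432$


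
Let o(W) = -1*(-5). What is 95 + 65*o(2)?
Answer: 420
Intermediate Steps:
o(W) = 5
95 + 65*o(2) = 95 + 65*5 = 95 + 325 = 420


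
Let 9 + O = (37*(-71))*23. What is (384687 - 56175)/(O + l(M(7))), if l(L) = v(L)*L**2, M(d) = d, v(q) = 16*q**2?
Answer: -54752/3669 ≈ -14.923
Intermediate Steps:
l(L) = 16*L**4 (l(L) = (16*L**2)*L**2 = 16*L**4)
O = -60430 (O = -9 + (37*(-71))*23 = -9 - 2627*23 = -9 - 60421 = -60430)
(384687 - 56175)/(O + l(M(7))) = (384687 - 56175)/(-60430 + 16*7**4) = 328512/(-60430 + 16*2401) = 328512/(-60430 + 38416) = 328512/(-22014) = 328512*(-1/22014) = -54752/3669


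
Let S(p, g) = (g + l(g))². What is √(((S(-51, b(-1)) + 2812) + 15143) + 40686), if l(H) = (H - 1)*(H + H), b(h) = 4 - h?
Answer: √60666 ≈ 246.30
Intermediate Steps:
l(H) = 2*H*(-1 + H) (l(H) = (-1 + H)*(2*H) = 2*H*(-1 + H))
S(p, g) = (g + 2*g*(-1 + g))²
√(((S(-51, b(-1)) + 2812) + 15143) + 40686) = √((((4 - 1*(-1))²*(-1 + 2*(4 - 1*(-1)))² + 2812) + 15143) + 40686) = √((((4 + 1)²*(-1 + 2*(4 + 1))² + 2812) + 15143) + 40686) = √(((5²*(-1 + 2*5)² + 2812) + 15143) + 40686) = √(((25*(-1 + 10)² + 2812) + 15143) + 40686) = √(((25*9² + 2812) + 15143) + 40686) = √(((25*81 + 2812) + 15143) + 40686) = √(((2025 + 2812) + 15143) + 40686) = √((4837 + 15143) + 40686) = √(19980 + 40686) = √60666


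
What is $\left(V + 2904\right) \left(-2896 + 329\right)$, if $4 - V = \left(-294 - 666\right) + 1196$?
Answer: $-6859024$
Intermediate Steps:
$V = -232$ ($V = 4 - \left(\left(-294 - 666\right) + 1196\right) = 4 - \left(-960 + 1196\right) = 4 - 236 = -232$)
$\left(V + 2904\right) \left(-2896 + 329\right) = \left(-232 + 2904\right) \left(-2896 + 329\right) = 2672 \left(-2567\right) = -6859024$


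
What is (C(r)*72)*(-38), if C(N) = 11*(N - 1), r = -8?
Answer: 270864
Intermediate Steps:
C(N) = -11 + 11*N (C(N) = 11*(-1 + N) = -11 + 11*N)
(C(r)*72)*(-38) = ((-11 + 11*(-8))*72)*(-38) = ((-11 - 88)*72)*(-38) = -99*72*(-38) = -7128*(-38) = 270864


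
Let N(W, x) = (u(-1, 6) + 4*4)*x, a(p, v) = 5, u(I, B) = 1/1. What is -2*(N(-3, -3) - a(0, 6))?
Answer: 112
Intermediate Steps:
u(I, B) = 1
N(W, x) = 17*x (N(W, x) = (1 + 4*4)*x = (1 + 16)*x = 17*x)
-2*(N(-3, -3) - a(0, 6)) = -2*(17*(-3) - 1*5) = -2*(-51 - 5) = -2*(-56) = 112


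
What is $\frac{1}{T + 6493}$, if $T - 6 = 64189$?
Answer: $\frac{1}{70688} \approx 1.4147 \cdot 10^{-5}$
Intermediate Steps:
$T = 64195$ ($T = 6 + 64189 = 64195$)
$\frac{1}{T + 6493} = \frac{1}{64195 + 6493} = \frac{1}{70688}$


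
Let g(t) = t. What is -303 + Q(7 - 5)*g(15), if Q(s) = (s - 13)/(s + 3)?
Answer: -336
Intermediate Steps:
Q(s) = (-13 + s)/(3 + s)
-303 + Q(7 - 5)*g(15) = -303 + ((-13 + (7 - 5))/(3 + (7 - 5)))*15 = -303 + ((-13 + 2)/(3 + 2))*15 = -303 + (-11/5)*15 = -303 + ((⅕)*(-11))*15 = -303 - 11/5*15 = -303 - 33 = -336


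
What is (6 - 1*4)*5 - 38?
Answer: -28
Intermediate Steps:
(6 - 1*4)*5 - 38 = (6 - 4)*5 - 38 = 2*5 - 38 = 10 - 38 = -28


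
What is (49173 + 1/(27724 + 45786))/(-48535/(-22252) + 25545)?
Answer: 40217232652106/20894330785625 ≈ 1.9248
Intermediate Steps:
(49173 + 1/(27724 + 45786))/(-48535/(-22252) + 25545) = (49173 + 1/73510)/(-48535*(-1/22252) + 25545) = (49173 + 1/73510)/(48535/22252 + 25545) = 3614707231/(73510*(568475875/22252)) = (3614707231/73510)*(22252/568475875) = 40217232652106/20894330785625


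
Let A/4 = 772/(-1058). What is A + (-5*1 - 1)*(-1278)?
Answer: 4054828/529 ≈ 7665.1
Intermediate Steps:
A = -1544/529 (A = 4*(772/(-1058)) = 4*(772*(-1/1058)) = 4*(-386/529) = -1544/529 ≈ -2.9187)
A + (-5*1 - 1)*(-1278) = -1544/529 + (-5*1 - 1)*(-1278) = -1544/529 + (-5 - 1)*(-1278) = -1544/529 - 6*(-1278) = -1544/529 + 7668 = 4054828/529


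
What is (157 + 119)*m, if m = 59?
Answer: 16284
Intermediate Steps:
(157 + 119)*m = (157 + 119)*59 = 276*59 = 16284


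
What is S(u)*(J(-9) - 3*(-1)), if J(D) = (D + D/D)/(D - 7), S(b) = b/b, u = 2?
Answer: 7/2 ≈ 3.5000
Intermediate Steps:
S(b) = 1
J(D) = (1 + D)/(-7 + D) (J(D) = (D + 1)/(-7 + D) = (1 + D)/(-7 + D))
S(u)*(J(-9) - 3*(-1)) = 1*((1 - 9)/(-7 - 9) - 3*(-1)) = 1*(-8/(-16) + 3) = 1*(-1/16*(-8) + 3) = 1*(½ + 3) = 1*(7/2) = 7/2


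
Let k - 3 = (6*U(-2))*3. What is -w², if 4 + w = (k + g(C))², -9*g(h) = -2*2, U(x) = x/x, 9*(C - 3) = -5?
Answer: -1363455625/6561 ≈ -2.0781e+5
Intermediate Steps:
C = 22/9 (C = 3 + (⅑)*(-5) = 3 - 5/9 = 22/9 ≈ 2.4444)
U(x) = 1
g(h) = 4/9 (g(h) = -(-2)*2/9 = -⅑*(-4) = 4/9)
k = 21 (k = 3 + (6*1)*3 = 3 + 6*3 = 3 + 18 = 21)
w = 36925/81 (w = -4 + (21 + 4/9)² = -4 + (193/9)² = -4 + 37249/81 = 36925/81 ≈ 455.86)
-w² = -(36925/81)² = -1*1363455625/6561 = -1363455625/6561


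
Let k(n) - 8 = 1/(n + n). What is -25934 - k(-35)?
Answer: -1815939/70 ≈ -25942.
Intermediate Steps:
k(n) = 8 + 1/(2*n) (k(n) = 8 + 1/(n + n) = 8 + 1/(2*n))
-25934 - k(-35) = -25934 - (8 + (½)/(-35)) = -25934 - (8 + (½)*(-1/35)) = -25934 - (8 - 1/70) = -25934 - 1*559/70 = -25934 - 559/70 = -1815939/70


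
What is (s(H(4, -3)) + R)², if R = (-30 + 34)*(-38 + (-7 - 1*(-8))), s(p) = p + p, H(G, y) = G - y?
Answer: 17956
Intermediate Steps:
s(p) = 2*p
R = -148 (R = 4*(-38 + (-7 + 8)) = 4*(-38 + 1) = 4*(-37) = -148)
(s(H(4, -3)) + R)² = (2*(4 - 1*(-3)) - 148)² = (2*(4 + 3) - 148)² = (2*7 - 148)² = (14 - 148)² = (-134)² = 17956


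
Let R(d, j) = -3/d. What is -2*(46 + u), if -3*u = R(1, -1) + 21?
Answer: -80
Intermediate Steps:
u = -6 (u = -(-3/1 + 21)/3 = -(-3*1 + 21)/3 = -(-3 + 21)/3 = -⅓*18 = -6)
-2*(46 + u) = -2*(46 - 6) = -2*40 = -80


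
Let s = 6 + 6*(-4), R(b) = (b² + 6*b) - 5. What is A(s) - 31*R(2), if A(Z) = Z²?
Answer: -17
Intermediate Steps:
R(b) = -5 + b² + 6*b
s = -18 (s = 6 - 24 = -18)
A(s) - 31*R(2) = (-18)² - 31*(-5 + 2² + 6*2) = 324 - 31*(-5 + 4 + 12) = 324 - 31*11 = 324 - 341 = -17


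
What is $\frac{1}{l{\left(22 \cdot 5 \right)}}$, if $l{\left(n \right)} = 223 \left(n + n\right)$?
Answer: $\frac{1}{49060} \approx 2.0383 \cdot 10^{-5}$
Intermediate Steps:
$l{\left(n \right)} = 446 n$ ($l{\left(n \right)} = 223 \cdot 2 n = 446 n$)
$\frac{1}{l{\left(22 \cdot 5 \right)}} = \frac{1}{446 \cdot 22 \cdot 5} = \frac{1}{446 \cdot 110} = \frac{1}{49060}$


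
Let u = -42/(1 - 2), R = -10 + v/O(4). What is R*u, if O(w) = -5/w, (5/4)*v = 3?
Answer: -12516/25 ≈ -500.64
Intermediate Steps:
v = 12/5 (v = (4/5)*3 = 12/5 ≈ 2.4000)
R = -298/25 (R = -10 + (12/5)/(-5/4) = -10 - 4/5*12/5 = -10 - 48/25 = -298/25 ≈ -11.920)
u = 42 (u = -42/(-1) = -1*(-42) = 42)
R*u = -298/25*42 = -12516/25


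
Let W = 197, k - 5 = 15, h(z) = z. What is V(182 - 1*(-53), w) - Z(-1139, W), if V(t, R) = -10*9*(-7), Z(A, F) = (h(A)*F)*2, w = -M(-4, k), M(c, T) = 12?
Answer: 449396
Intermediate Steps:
k = 20 (k = 5 + 15 = 20)
w = -12 (w = -1*12 = -12)
Z(A, F) = 2*A*F (Z(A, F) = (A*F)*2 = 2*A*F)
V(t, R) = 630 (V(t, R) = -90*(-7) = 630)
V(182 - 1*(-53), w) - Z(-1139, W) = 630 - 2*(-1139)*197 = 630 - 1*(-448766) = 630 + 448766 = 449396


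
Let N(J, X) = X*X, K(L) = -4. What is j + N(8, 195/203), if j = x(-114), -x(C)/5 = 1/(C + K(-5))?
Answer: 4692995/4862662 ≈ 0.96511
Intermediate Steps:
N(J, X) = X²
x(C) = -5/(-4 + C) (x(C) = -5/(C - 4) = -5/(-4 + C))
j = 5/118 (j = -5/(-4 - 114) = -5/(-118) = -5*(-1/118) = 5/118 ≈ 0.042373)
j + N(8, 195/203) = 5/118 + (195/203)² = 5/118 + 38025/41209 = 4692995/4862662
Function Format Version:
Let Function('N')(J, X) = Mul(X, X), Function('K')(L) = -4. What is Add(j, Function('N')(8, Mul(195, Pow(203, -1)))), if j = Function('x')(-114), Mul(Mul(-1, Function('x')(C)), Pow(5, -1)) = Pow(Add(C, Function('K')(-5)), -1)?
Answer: Rational(4692995, 4862662) ≈ 0.96511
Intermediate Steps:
Function('N')(J, X) = Pow(X, 2)
Function('x')(C) = Mul(-5, Pow(Add(-4, C), -1)) (Function('x')(C) = Mul(-5, Pow(Add(C, -4), -1)) = Mul(-5, Pow(Add(-4, C), -1)))
j = Rational(5, 118) (j = Mul(-5, Pow(Add(-4, -114), -1)) = Mul(-5, Pow(-118, -1)) = Mul(-5, Rational(-1, 118)) = Rational(5, 118) ≈ 0.042373)
Add(j, Function('N')(8, Mul(195, Pow(203, -1)))) = Add(Rational(5, 118), Pow(Mul(195, Pow(203, -1)), 2)) = Add(Rational(5, 118), Pow(Mul(195, Rational(1, 203)), 2)) = Add(Rational(5, 118), Pow(Rational(195, 203), 2)) = Add(Rational(5, 118), Rational(38025, 41209)) = Rational(4692995, 4862662)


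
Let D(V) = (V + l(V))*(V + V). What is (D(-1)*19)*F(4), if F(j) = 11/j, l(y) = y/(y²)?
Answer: 209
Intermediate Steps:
l(y) = 1/y (l(y) = y/y² = 1/y)
D(V) = 2*V*(V + 1/V) (D(V) = (V + 1/V)*(V + V) = (V + 1/V)*(2*V) = 2*V*(V + 1/V))
(D(-1)*19)*F(4) = ((2 + 2*(-1)²)*19)*(11/4) = ((2 + 2*1)*19)*(11*(¼)) = ((2 + 2)*19)*(11/4) = (4*19)*(11/4) = 76*(11/4) = 209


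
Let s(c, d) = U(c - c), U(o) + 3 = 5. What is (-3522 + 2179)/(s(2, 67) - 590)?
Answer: 1343/588 ≈ 2.2840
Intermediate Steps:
U(o) = 2 (U(o) = -3 + 5 = 2)
s(c, d) = 2
(-3522 + 2179)/(s(2, 67) - 590) = (-3522 + 2179)/(2 - 590) = -1343/(-588) = -1343*(-1/588) = 1343/588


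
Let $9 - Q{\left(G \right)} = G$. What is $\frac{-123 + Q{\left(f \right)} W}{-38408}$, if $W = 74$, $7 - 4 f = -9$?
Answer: $- \frac{247}{38408} \approx -0.006431$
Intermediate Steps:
$f = 4$ ($f = \frac{7}{4} - - \frac{9}{4} = \frac{7}{4} + \frac{9}{4} = 4$)
$Q{\left(G \right)} = 9 - G$
$\frac{-123 + Q{\left(f \right)} W}{-38408} = \frac{-123 + \left(9 - 4\right) 74}{-38408} = \left(-123 + \left(9 - 4\right) 74\right) \left(- \frac{1}{38408}\right) = \left(-123 + 5 \cdot 74\right) \left(- \frac{1}{38408}\right) = \left(-123 + 370\right) \left(- \frac{1}{38408}\right) = 247 \left(- \frac{1}{38408}\right) = - \frac{247}{38408}$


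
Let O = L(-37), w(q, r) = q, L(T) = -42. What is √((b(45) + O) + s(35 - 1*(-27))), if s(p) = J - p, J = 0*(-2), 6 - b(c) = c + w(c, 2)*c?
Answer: 2*I*√542 ≈ 46.562*I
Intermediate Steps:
b(c) = 6 - c - c² (b(c) = 6 - (c + c*c) = 6 - (c + c²) = 6 + (-c - c²) = 6 - c - c²)
J = 0
O = -42
s(p) = -p (s(p) = 0 - p = -p)
√((b(45) + O) + s(35 - 1*(-27))) = √(((6 - 1*45 - 1*45²) - 42) - (35 - 1*(-27))) = √(((6 - 45 - 1*2025) - 42) - (35 + 27)) = √(((6 - 45 - 2025) - 42) - 1*62) = √((-2064 - 42) - 62) = √(-2106 - 62) = √(-2168) = 2*I*√542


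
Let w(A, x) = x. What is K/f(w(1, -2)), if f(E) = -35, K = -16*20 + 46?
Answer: 274/35 ≈ 7.8286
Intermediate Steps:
K = -274 (K = -320 + 46 = -274)
K/f(w(1, -2)) = -274/(-35) = -274*(-1/35) = 274/35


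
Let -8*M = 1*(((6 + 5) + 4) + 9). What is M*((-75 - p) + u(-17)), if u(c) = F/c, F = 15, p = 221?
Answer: 15141/17 ≈ 890.65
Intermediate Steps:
u(c) = 15/c
M = -3 (M = -(((6 + 5) + 4) + 9)/8 = -((11 + 4) + 9)/8 = -(15 + 9)/8 = -24/8 = -1/8*24 = -3)
M*((-75 - p) + u(-17)) = -3*((-75 - 1*221) + 15/(-17)) = -3*((-75 - 221) + 15*(-1/17)) = -3*(-296 - 15/17) = -3*(-5047/17) = 15141/17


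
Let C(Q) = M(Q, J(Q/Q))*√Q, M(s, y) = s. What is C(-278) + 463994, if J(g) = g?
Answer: 463994 - 278*I*√278 ≈ 4.6399e+5 - 4635.2*I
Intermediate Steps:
C(Q) = Q^(3/2) (C(Q) = Q*√Q = Q^(3/2))
C(-278) + 463994 = (-278)^(3/2) + 463994 = -278*I*√278 + 463994 = 463994 - 278*I*√278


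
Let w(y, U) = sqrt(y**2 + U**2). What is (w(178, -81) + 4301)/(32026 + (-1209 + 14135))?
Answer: 4301/44952 + sqrt(38245)/44952 ≈ 0.10003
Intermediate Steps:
w(y, U) = sqrt(U**2 + y**2)
(w(178, -81) + 4301)/(32026 + (-1209 + 14135)) = (sqrt((-81)**2 + 178**2) + 4301)/(32026 + (-1209 + 14135)) = (sqrt(6561 + 31684) + 4301)/(32026 + 12926) = (sqrt(38245) + 4301)/44952 = (4301 + sqrt(38245))*(1/44952) = 4301/44952 + sqrt(38245)/44952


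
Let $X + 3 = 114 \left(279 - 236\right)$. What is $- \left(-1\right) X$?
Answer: $4899$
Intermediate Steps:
$X = 4899$ ($X = -3 + 114 \left(279 - 236\right) = -3 + 114 \cdot 43 = -3 + 4902 = 4899$)
$- \left(-1\right) X = - \left(-1\right) 4899 = \left(-1\right) \left(-4899\right) = 4899$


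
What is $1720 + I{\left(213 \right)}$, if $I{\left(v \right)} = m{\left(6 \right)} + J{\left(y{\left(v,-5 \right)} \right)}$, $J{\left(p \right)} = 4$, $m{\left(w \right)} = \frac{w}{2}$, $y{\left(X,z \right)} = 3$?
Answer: $1727$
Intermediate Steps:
$m{\left(w \right)} = \frac{w}{2}$ ($m{\left(w \right)} = w \frac{1}{2} = \frac{w}{2}$)
$I{\left(v \right)} = 7$ ($I{\left(v \right)} = \frac{1}{2} \cdot 6 + 4 = 3 + 4 = 7$)
$1720 + I{\left(213 \right)} = 1720 + 7 = 1727$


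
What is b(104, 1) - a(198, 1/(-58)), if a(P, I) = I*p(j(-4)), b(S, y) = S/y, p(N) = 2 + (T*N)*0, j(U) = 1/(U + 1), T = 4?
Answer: 3017/29 ≈ 104.03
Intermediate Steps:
j(U) = 1/(1 + U)
p(N) = 2 (p(N) = 2 + (4*N)*0 = 2 + 0 = 2)
a(P, I) = 2*I (a(P, I) = I*2 = 2*I)
b(104, 1) - a(198, 1/(-58)) = 104/1 - 2/(-58) = 104*1 - 2*(-1)/58 = 104 - 1*(-1/29) = 104 + 1/29 = 3017/29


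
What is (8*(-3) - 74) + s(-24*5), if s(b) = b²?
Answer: 14302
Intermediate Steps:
(8*(-3) - 74) + s(-24*5) = (8*(-3) - 74) + (-24*5)² = (-24 - 74) + (-120)² = -98 + 14400 = 14302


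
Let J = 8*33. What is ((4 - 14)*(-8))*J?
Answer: 21120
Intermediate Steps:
J = 264
((4 - 14)*(-8))*J = ((4 - 14)*(-8))*264 = -10*(-8)*264 = 80*264 = 21120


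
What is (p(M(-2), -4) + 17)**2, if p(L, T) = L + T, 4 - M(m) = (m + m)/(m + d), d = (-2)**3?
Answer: 6889/25 ≈ 275.56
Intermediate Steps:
d = -8
M(m) = 4 - 2*m/(-8 + m) (M(m) = 4 - (m + m)/(m - 8) = 4 - 2*m/(-8 + m))
(p(M(-2), -4) + 17)**2 = ((2*(-16 - 2)/(-8 - 2) - 4) + 17)**2 = ((2*(-18)/(-10) - 4) + 17)**2 = ((2*(-1/10)*(-18) - 4) + 17)**2 = ((18/5 - 4) + 17)**2 = (-2/5 + 17)**2 = (83/5)**2 = 6889/25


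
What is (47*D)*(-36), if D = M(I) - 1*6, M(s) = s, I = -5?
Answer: 18612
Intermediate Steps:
D = -11 (D = -5 - 1*6 = -5 - 6 = -11)
(47*D)*(-36) = (47*(-11))*(-36) = -517*(-36) = 18612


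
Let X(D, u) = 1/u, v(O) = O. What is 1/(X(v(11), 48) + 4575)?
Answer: 48/219601 ≈ 0.00021858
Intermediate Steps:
1/(X(v(11), 48) + 4575) = 1/(1/48 + 4575) = 1/(219601/48) = 48/219601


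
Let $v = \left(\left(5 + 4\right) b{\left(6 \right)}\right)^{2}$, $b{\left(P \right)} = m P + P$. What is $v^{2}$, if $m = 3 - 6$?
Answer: $136048896$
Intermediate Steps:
$m = -3$ ($m = 3 - 6 = -3$)
$b{\left(P \right)} = - 2 P$ ($b{\left(P \right)} = - 3 P + P = - 2 P$)
$v = 11664$ ($v = \left(\left(5 + 4\right) \left(\left(-2\right) 6\right)\right)^{2} = \left(9 \left(-12\right)\right)^{2} = \left(-108\right)^{2} = 11664$)
$v^{2} = 11664^{2} = 136048896$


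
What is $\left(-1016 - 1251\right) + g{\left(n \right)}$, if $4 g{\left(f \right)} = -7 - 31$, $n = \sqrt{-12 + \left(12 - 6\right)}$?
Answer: $- \frac{4553}{2} \approx -2276.5$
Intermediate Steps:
$n = i \sqrt{6}$ ($n = \sqrt{-12 + 6} = \sqrt{-6} = i \sqrt{6} \approx 2.4495 i$)
$g{\left(f \right)} = - \frac{19}{2}$ ($g{\left(f \right)} = \frac{-7 - 31}{4} = \frac{1}{4} \left(-38\right) = - \frac{19}{2}$)
$\left(-1016 - 1251\right) + g{\left(n \right)} = \left(-1016 - 1251\right) - \frac{19}{2} = -2267 - \frac{19}{2} = - \frac{4553}{2}$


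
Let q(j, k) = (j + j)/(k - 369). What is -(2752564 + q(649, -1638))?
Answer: -5524394650/2007 ≈ -2.7526e+6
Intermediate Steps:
q(j, k) = 2*j/(-369 + k) (q(j, k) = (2*j)/(-369 + k) = 2*j/(-369 + k))
-(2752564 + q(649, -1638)) = -(2752564 + 2*649/(-369 - 1638)) = -(2752564 + 2*649/(-2007)) = -(2752564 + 2*649*(-1/2007)) = -(2752564 - 1298/2007) = -1*5524394650/2007 = -5524394650/2007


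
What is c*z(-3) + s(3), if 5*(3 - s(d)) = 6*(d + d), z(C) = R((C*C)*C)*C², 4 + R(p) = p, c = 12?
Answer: -16761/5 ≈ -3352.2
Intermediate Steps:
R(p) = -4 + p
z(C) = C²*(-4 + C³) (z(C) = (-4 + (C*C)*C)*C² = (-4 + C²*C)*C² = (-4 + C³)*C² = C²*(-4 + C³))
s(d) = 3 - 12*d/5 (s(d) = 3 - 6*(d + d)/5 = 3 - 6*2*d/5 = 3 - 12*d/5)
c*z(-3) + s(3) = 12*((-3)²*(-4 + (-3)³)) + (3 - 12/5*3) = 12*(9*(-4 - 27)) + (3 - 36/5) = 12*(9*(-31)) - 21/5 = 12*(-279) - 21/5 = -3348 - 21/5 = -16761/5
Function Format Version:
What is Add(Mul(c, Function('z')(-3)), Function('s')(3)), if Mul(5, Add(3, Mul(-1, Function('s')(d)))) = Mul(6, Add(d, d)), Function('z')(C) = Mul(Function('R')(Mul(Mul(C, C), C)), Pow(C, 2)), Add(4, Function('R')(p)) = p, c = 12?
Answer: Rational(-16761, 5) ≈ -3352.2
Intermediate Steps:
Function('R')(p) = Add(-4, p)
Function('z')(C) = Mul(Pow(C, 2), Add(-4, Pow(C, 3))) (Function('z')(C) = Mul(Add(-4, Mul(Mul(C, C), C)), Pow(C, 2)) = Mul(Add(-4, Mul(Pow(C, 2), C)), Pow(C, 2)) = Mul(Add(-4, Pow(C, 3)), Pow(C, 2)) = Mul(Pow(C, 2), Add(-4, Pow(C, 3))))
Function('s')(d) = Add(3, Mul(Rational(-12, 5), d)) (Function('s')(d) = Add(3, Mul(Rational(-1, 5), Mul(6, Add(d, d)))) = Add(3, Mul(Rational(-1, 5), Mul(6, Mul(2, d)))) = Add(3, Mul(Rational(-1, 5), Mul(12, d))) = Add(3, Mul(Rational(-12, 5), d)))
Add(Mul(c, Function('z')(-3)), Function('s')(3)) = Add(Mul(12, Mul(Pow(-3, 2), Add(-4, Pow(-3, 3)))), Add(3, Mul(Rational(-12, 5), 3))) = Add(Mul(12, Mul(9, Add(-4, -27))), Add(3, Rational(-36, 5))) = Add(Mul(12, Mul(9, -31)), Rational(-21, 5)) = Add(Mul(12, -279), Rational(-21, 5)) = Add(-3348, Rational(-21, 5)) = Rational(-16761, 5)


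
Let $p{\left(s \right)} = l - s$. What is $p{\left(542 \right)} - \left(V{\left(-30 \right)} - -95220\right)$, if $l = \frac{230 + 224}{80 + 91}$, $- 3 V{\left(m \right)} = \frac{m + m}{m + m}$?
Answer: $- \frac{16374791}{171} \approx -95759.0$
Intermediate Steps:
$V{\left(m \right)} = - \frac{1}{3}$ ($V{\left(m \right)} = - \frac{\left(m + m\right) \frac{1}{m + m}}{3} = - \frac{2 m \frac{1}{2 m}}{3} = \left(- \frac{1}{3}\right) 1 = - \frac{1}{3}$)
$l = \frac{454}{171} \approx 2.655$
$p{\left(s \right)} = \frac{454}{171} - s$
$p{\left(542 \right)} - \left(V{\left(-30 \right)} - -95220\right) = \left(\frac{454}{171} - 542\right) - \left(- \frac{1}{3} - -95220\right) = \left(\frac{454}{171} - 542\right) - \left(- \frac{1}{3} + 95220\right) = - \frac{92228}{171} - \frac{285659}{3} = - \frac{16374791}{171}$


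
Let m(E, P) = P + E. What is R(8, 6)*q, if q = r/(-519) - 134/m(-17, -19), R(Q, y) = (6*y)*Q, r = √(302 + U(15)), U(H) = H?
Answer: 1072 - 96*√317/173 ≈ 1062.1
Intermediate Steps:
m(E, P) = E + P
r = √317 (r = √(302 + 15) = √317 ≈ 17.805)
R(Q, y) = 6*Q*y
q = 67/18 - √317/519 (q = √317/(-519) - 134/(-17 - 19) = √317*(-1/519) - 134/(-36) = -√317/519 - 134*(-1/36) = -√317/519 + 67/18 = 67/18 - √317/519 ≈ 3.6879)
R(8, 6)*q = (6*8*6)*(67/18 - √317/519) = 288*(67/18 - √317/519) = 1072 - 96*√317/173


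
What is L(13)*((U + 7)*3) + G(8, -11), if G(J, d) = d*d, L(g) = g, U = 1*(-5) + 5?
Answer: 394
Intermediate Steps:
U = 0 (U = -5 + 5 = 0)
G(J, d) = d²
L(13)*((U + 7)*3) + G(8, -11) = 13*((0 + 7)*3) + (-11)² = 13*(7*3) + 121 = 13*21 + 121 = 273 + 121 = 394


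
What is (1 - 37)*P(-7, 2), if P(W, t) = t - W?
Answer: -324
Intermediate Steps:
(1 - 37)*P(-7, 2) = (1 - 37)*(2 - 1*(-7)) = -36*(2 + 7) = -36*9 = -324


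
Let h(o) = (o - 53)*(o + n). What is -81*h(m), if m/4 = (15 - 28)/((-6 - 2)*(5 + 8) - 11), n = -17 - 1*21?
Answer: -2113587594/13225 ≈ -1.5982e+5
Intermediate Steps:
n = -38 (n = -17 - 21 = -38)
m = 52/115 (m = 4*((15 - 28)/((-6 - 2)*(5 + 8) - 11)) = 4*(-13/(-8*13 - 11)) = 4*(-13/(-104 - 11)) = 4*(-13/(-115)) = 4*(-13*(-1/115)) = 4*(13/115) = 52/115 ≈ 0.45217)
h(o) = (-53 + o)*(-38 + o) (h(o) = (o - 53)*(o - 38) = (-53 + o)*(-38 + o))
-81*h(m) = -81*(2014 + (52/115)**2 - 91*52/115) = -81*(2014 + 2704/13225 - 4732/115) = -81*26093674/13225 = -2113587594/13225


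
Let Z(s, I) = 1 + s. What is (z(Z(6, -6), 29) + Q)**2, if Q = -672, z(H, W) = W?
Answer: 413449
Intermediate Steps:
(z(Z(6, -6), 29) + Q)**2 = (29 - 672)**2 = (-643)**2 = 413449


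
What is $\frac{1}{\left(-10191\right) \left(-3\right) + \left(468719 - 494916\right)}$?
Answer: $\frac{1}{4376} \approx 0.00022852$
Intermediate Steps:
$\frac{1}{\left(-10191\right) \left(-3\right) + \left(468719 - 494916\right)} = \frac{1}{30573 + \left(468719 - 494916\right)} = \frac{1}{30573 - 26197} = \frac{1}{4376}$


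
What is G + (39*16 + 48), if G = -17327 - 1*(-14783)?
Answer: -1872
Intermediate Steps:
G = -2544 (G = -17327 + 14783 = -2544)
G + (39*16 + 48) = -2544 + (39*16 + 48) = -2544 + (624 + 48) = -2544 + 672 = -1872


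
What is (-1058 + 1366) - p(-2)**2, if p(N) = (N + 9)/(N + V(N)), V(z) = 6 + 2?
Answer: 11039/36 ≈ 306.64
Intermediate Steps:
V(z) = 8
p(N) = (9 + N)/(8 + N) (p(N) = (N + 9)/(N + 8) = (9 + N)/(8 + N))
(-1058 + 1366) - p(-2)**2 = (-1058 + 1366) - ((9 - 2)/(8 - 2))**2 = 308 - (7/6)**2 = 308 - 1*49/36 = 308 - 49/36 = 11039/36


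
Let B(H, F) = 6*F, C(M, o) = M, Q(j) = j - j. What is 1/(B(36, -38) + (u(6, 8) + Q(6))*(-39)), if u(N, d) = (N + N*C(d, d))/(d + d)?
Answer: -8/2877 ≈ -0.0027807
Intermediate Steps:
Q(j) = 0
u(N, d) = (N + N*d)/(2*d) (u(N, d) = (N + N*d)/(d + d) = (N + N*d)/((2*d)) = (N + N*d)*(1/(2*d)) = (N + N*d)/(2*d))
1/(B(36, -38) + (u(6, 8) + Q(6))*(-39)) = 1/(6*(-38) + ((½)*6*(1 + 8)/8 + 0)*(-39)) = 1/(-228 + ((½)*6*(⅛)*9 + 0)*(-39)) = 1/(-228 + (27/8 + 0)*(-39)) = 1/(-228 + (27/8)*(-39)) = 1/(-228 - 1053/8) = 1/(-2877/8) = -8/2877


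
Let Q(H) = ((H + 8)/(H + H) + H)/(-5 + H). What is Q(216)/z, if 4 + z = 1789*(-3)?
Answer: -5846/30598587 ≈ -0.00019105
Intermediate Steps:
z = -5371 (z = -4 + 1789*(-3) = -4 - 5367 = -5371)
Q(H) = (H + (8 + H)/(2*H))/(-5 + H) (Q(H) = ((8 + H)/((2*H)) + H)/(-5 + H) = ((8 + H)*(1/(2*H)) + H)/(-5 + H) = ((8 + H)/(2*H) + H)/(-5 + H) = (H + (8 + H)/(2*H))/(-5 + H))
Q(216)/z = ((4 + 216² + (½)*216)/(216*(-5 + 216)))/(-5371) = ((1/216)*(4 + 46656 + 108)/211)*(-1/5371) = ((1/216)*(1/211)*46768)*(-1/5371) = (5846/5697)*(-1/5371) = -5846/30598587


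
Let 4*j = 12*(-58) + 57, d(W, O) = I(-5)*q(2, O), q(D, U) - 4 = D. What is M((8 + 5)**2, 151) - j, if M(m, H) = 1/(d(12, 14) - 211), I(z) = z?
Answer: 153995/964 ≈ 159.75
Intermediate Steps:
q(D, U) = 4 + D
d(W, O) = -30 (d(W, O) = -5*(4 + 2) = -5*6 = -30)
M(m, H) = -1/241 (M(m, H) = 1/(-30 - 211) = 1/(-241) = -1/241)
j = -639/4 (j = (12*(-58) + 57)/4 = (-696 + 57)/4 = (1/4)*(-639) = -639/4 ≈ -159.75)
M((8 + 5)**2, 151) - j = -1/241 - 1*(-639/4) = -1/241 + 639/4 = 153995/964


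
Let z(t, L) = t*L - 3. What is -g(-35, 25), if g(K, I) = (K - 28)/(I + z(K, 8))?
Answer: -21/86 ≈ -0.24419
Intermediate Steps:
z(t, L) = -3 + L*t (z(t, L) = L*t - 3 = -3 + L*t)
g(K, I) = (-28 + K)/(-3 + I + 8*K) (g(K, I) = (K - 28)/(I + (-3 + 8*K)) = (-28 + K)/(-3 + I + 8*K))
-g(-35, 25) = -(-28 - 35)/(-3 + 25 + 8*(-35)) = -(-63)/(-3 + 25 - 280) = -(-63)/(-258) = -(-1)*(-63)/258 = -1*21/86 = -21/86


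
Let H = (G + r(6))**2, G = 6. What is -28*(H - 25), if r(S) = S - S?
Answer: -308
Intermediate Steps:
r(S) = 0
H = 36 (H = (6 + 0)**2 = 6**2 = 36)
-28*(H - 25) = -28*(36 - 25) = -28*11 = -308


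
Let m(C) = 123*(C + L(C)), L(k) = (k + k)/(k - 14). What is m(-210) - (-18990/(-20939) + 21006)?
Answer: -7807111497/167512 ≈ -46606.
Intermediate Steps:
L(k) = 2*k/(-14 + k) (L(k) = (2*k)/(-14 + k) = 2*k/(-14 + k))
m(C) = 123*C + 246*C/(-14 + C) (m(C) = 123*(C + 2*C/(-14 + C)) = 123*C + 246*C/(-14 + C))
m(-210) - (-18990/(-20939) + 21006) = 123*(-210)*(-12 - 210)/(-14 - 210) - (-18990/(-20939) + 21006) = 123*(-210)*(-222)/(-224) - (-18990*(-1/20939) + 21006) = 123*(-210)*(-1/224)*(-222) - (18990/20939 + 21006) = -204795/8 - 1*439863624/20939 = -204795/8 - 439863624/20939 = -7807111497/167512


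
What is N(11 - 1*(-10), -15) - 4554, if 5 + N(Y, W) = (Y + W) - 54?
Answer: -4607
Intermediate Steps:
N(Y, W) = -59 + W + Y (N(Y, W) = -5 + ((Y + W) - 54) = -5 + ((W + Y) - 54) = -5 + (-54 + W + Y) = -59 + W + Y)
N(11 - 1*(-10), -15) - 4554 = (-59 - 15 + (11 - 1*(-10))) - 4554 = (-59 - 15 + (11 + 10)) - 4554 = (-59 - 15 + 21) - 4554 = -53 - 4554 = -4607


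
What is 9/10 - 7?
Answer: -61/10 ≈ -6.1000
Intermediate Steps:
9/10 - 7 = -61/10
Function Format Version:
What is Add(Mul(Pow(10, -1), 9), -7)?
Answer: Rational(-61, 10) ≈ -6.1000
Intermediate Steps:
Add(Mul(Pow(10, -1), 9), -7) = Add(Mul(Rational(1, 10), 9), -7) = Add(Rational(9, 10), -7) = Rational(-61, 10)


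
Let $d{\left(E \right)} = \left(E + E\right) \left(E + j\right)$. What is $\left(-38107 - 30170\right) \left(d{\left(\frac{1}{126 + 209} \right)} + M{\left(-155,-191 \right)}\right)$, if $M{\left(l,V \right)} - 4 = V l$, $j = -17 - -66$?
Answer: $- \frac{226877838367389}{112225} \approx -2.0216 \cdot 10^{9}$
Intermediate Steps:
$j = 49$ ($j = -17 + 66 = 49$)
$M{\left(l,V \right)} = 4 + V l$
$d{\left(E \right)} = 2 E \left(49 + E\right)$ ($d{\left(E \right)} = \left(E + E\right) \left(E + 49\right) = 2 E \left(49 + E\right)$)
$\left(-38107 - 30170\right) \left(d{\left(\frac{1}{126 + 209} \right)} + M{\left(-155,-191 \right)}\right) = \left(-38107 - 30170\right) \left(\frac{2 \left(49 + \frac{1}{126 + 209}\right)}{126 + 209} + \left(4 - -29605\right)\right) = - 68277 \left(\frac{2 \left(49 + \frac{1}{335}\right)}{335} + \left(4 + 29605\right)\right) = - 68277 \left(2 \cdot \frac{1}{335} \left(49 + \frac{1}{335}\right) + 29609\right) = - 68277 \left(2 \cdot \frac{1}{335} \cdot \frac{16416}{335} + 29609\right) = - 68277 \left(\frac{32832}{112225} + 29609\right) = \left(-68277\right) \frac{3322902857}{112225} = - \frac{226877838367389}{112225}$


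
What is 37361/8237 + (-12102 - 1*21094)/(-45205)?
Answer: 1962339457/372353585 ≈ 5.2701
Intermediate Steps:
37361/8237 + (-12102 - 1*21094)/(-45205) = 37361*(1/8237) + (-12102 - 21094)*(-1/45205) = 37361/8237 - 33196*(-1/45205) = 37361/8237 + 33196/45205 = 1962339457/372353585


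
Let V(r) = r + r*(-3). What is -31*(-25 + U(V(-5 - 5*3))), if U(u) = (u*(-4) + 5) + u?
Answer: 4340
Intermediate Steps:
V(r) = -2*r (V(r) = r - 3*r = -2*r)
U(u) = 5 - 3*u (U(u) = (-4*u + 5) + u = (5 - 4*u) + u = 5 - 3*u)
-31*(-25 + U(V(-5 - 5*3))) = -31*(-25 + (5 - (-6)*(-5 - 5*3))) = -31*(-25 + (5 - (-6)*(-5 - 15))) = -31*(-25 + (5 - (-6)*(-20))) = -31*(-25 + (5 - 3*40)) = -31*(-25 + (5 - 120)) = -31*(-25 - 115) = -31*(-140) = 4340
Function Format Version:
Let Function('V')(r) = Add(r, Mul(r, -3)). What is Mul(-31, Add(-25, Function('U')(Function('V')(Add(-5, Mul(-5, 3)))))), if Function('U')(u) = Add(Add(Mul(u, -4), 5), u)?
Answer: 4340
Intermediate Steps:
Function('V')(r) = Mul(-2, r) (Function('V')(r) = Add(r, Mul(-3, r)) = Mul(-2, r))
Function('U')(u) = Add(5, Mul(-3, u)) (Function('U')(u) = Add(Add(Mul(-4, u), 5), u) = Add(Add(5, Mul(-4, u)), u) = Add(5, Mul(-3, u)))
Mul(-31, Add(-25, Function('U')(Function('V')(Add(-5, Mul(-5, 3)))))) = Mul(-31, Add(-25, Add(5, Mul(-3, Mul(-2, Add(-5, Mul(-5, 3))))))) = Mul(-31, Add(-25, Add(5, Mul(-3, Mul(-2, Add(-5, -15)))))) = Mul(-31, Add(-25, Add(5, Mul(-3, Mul(-2, -20))))) = Mul(-31, Add(-25, Add(5, Mul(-3, 40)))) = Mul(-31, Add(-25, Add(5, -120))) = Mul(-31, Add(-25, -115)) = Mul(-31, -140) = 4340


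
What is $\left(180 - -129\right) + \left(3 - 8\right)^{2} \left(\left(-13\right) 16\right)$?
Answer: $-4891$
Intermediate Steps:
$\left(180 - -129\right) + \left(3 - 8\right)^{2} \left(\left(-13\right) 16\right) = \left(180 + 129\right) + \left(-5\right)^{2} \left(-208\right) = 309 + 25 \left(-208\right) = 309 - 5200 = -4891$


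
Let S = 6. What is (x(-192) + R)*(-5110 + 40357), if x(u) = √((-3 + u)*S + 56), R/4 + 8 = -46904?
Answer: -6614029056 + 35247*I*√1114 ≈ -6.614e+9 + 1.1764e+6*I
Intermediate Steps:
R = -187648 (R = -32 + 4*(-46904) = -32 - 187616 = -187648)
x(u) = √(38 + 6*u) (x(u) = √((-3 + u)*6 + 56) = √((-18 + 6*u) + 56) = √(38 + 6*u))
(x(-192) + R)*(-5110 + 40357) = (√(38 + 6*(-192)) - 187648)*(-5110 + 40357) = (√(38 - 1152) - 187648)*35247 = (√(-1114) - 187648)*35247 = (I*√1114 - 187648)*35247 = (-187648 + I*√1114)*35247 = -6614029056 + 35247*I*√1114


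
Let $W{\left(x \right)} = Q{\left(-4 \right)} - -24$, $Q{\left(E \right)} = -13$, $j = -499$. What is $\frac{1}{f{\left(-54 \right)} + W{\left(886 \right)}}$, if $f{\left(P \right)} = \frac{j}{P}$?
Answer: $\frac{54}{1093} \approx 0.049405$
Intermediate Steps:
$W{\left(x \right)} = 11$ ($W{\left(x \right)} = -13 - -24 = -13 + 24 = 11$)
$f{\left(P \right)} = - \frac{499}{P}$
$\frac{1}{f{\left(-54 \right)} + W{\left(886 \right)}} = \frac{1}{- \frac{499}{-54} + 11} = \frac{1}{\left(-499\right) \left(- \frac{1}{54}\right) + 11} = \frac{1}{\frac{499}{54} + 11} = \frac{1}{\frac{1093}{54}} = \frac{54}{1093}$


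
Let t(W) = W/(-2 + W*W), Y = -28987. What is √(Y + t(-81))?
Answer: I*√1247035214026/6559 ≈ 170.26*I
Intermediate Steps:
t(W) = W/(-2 + W²)
√(Y + t(-81)) = √(-28987 - 81/(-2 + (-81)²)) = √(-28987 - 81/(-2 + 6561)) = √(-28987 - 81/6559) = √(-190125814/6559) = I*√1247035214026/6559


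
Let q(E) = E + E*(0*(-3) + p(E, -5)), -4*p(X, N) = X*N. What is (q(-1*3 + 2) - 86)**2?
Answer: 117649/16 ≈ 7353.1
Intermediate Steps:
p(X, N) = -N*X/4 (p(X, N) = -X*N/4 = -N*X/4)
q(E) = E + 5*E**2/4 (q(E) = E + E*(0*(-3) - 1/4*(-5)*E) = E + E*(0 + 5*E/4) = E + E*(5*E/4) = E + 5*E**2/4)
(q(-1*3 + 2) - 86)**2 = ((-1*3 + 2)*(4 + 5*(-1*3 + 2))/4 - 86)**2 = ((-3 + 2)*(4 + 5*(-3 + 2))/4 - 86)**2 = ((1/4)*(-1)*(4 + 5*(-1)) - 86)**2 = ((1/4)*(-1)*(4 - 5) - 86)**2 = ((1/4)*(-1)*(-1) - 86)**2 = (1/4 - 86)**2 = (-343/4)**2 = 117649/16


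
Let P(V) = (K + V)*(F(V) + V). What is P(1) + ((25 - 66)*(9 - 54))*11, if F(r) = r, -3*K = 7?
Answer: 60877/3 ≈ 20292.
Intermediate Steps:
K = -7/3 (K = -⅓*7 = -7/3 ≈ -2.3333)
P(V) = 2*V*(-7/3 + V) (P(V) = (-7/3 + V)*(V + V) = (-7/3 + V)*(2*V) = 2*V*(-7/3 + V))
P(1) + ((25 - 66)*(9 - 54))*11 = (⅔)*1*(-7 + 3*1) + ((25 - 66)*(9 - 54))*11 = (⅔)*1*(-7 + 3) - 41*(-45)*11 = (⅔)*1*(-4) + 1845*11 = -8/3 + 20295 = 60877/3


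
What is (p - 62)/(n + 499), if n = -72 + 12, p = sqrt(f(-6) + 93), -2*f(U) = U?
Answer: -62/439 + 4*sqrt(6)/439 ≈ -0.11891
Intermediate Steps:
f(U) = -U/2
p = 4*sqrt(6) (p = sqrt(-1/2*(-6) + 93) = sqrt(3 + 93) = sqrt(96) = 4*sqrt(6) ≈ 9.7980)
n = -60
(p - 62)/(n + 499) = (4*sqrt(6) - 62)/(-60 + 499) = (-62 + 4*sqrt(6))/439 = (-62 + 4*sqrt(6))*(1/439) = -62/439 + 4*sqrt(6)/439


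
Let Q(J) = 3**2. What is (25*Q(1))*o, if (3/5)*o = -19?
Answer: -7125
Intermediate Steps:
o = -95/3 (o = (5/3)*(-19) = -95/3 ≈ -31.667)
Q(J) = 9
(25*Q(1))*o = (25*9)*(-95/3) = 225*(-95/3) = -7125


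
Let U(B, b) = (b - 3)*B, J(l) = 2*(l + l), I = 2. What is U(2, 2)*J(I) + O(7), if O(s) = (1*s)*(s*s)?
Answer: 327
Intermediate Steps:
O(s) = s³ (O(s) = s*s² = s³)
J(l) = 4*l (J(l) = 2*(2*l) = 4*l)
U(B, b) = B*(-3 + b) (U(B, b) = (-3 + b)*B = B*(-3 + b))
U(2, 2)*J(I) + O(7) = (2*(-3 + 2))*(4*2) + 7³ = (2*(-1))*8 + 343 = -2*8 + 343 = -16 + 343 = 327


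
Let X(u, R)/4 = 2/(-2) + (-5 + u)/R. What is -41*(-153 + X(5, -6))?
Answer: 6437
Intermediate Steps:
X(u, R) = -4 + 4*(-5 + u)/R (X(u, R) = 4*(2/(-2) + (-5 + u)/R) = 4*(2*(-1/2) + (-5 + u)/R) = 4*(-1 + (-5 + u)/R) = -4 + 4*(-5 + u)/R)
-41*(-153 + X(5, -6)) = -41*(-153 + 4*(-5 + 5 - 1*(-6))/(-6)) = -41*(-153 + 4*(-1/6)*(-5 + 5 + 6)) = -41*(-153 + 4*(-1/6)*6) = -41*(-153 - 4) = -41*(-157) = 6437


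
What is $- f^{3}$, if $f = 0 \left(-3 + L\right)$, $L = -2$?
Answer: $0$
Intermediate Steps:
$f = 0$ ($f = 0 \left(-3 - 2\right) = 0 \left(-5\right) = 0$)
$- f^{3} = - 0^{3} = \left(-1\right) 0 = 0$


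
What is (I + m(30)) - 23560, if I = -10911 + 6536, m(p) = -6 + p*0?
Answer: -27941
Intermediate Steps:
m(p) = -6 (m(p) = -6 + 0 = -6)
I = -4375
(I + m(30)) - 23560 = (-4375 - 6) - 23560 = -4381 - 23560 = -27941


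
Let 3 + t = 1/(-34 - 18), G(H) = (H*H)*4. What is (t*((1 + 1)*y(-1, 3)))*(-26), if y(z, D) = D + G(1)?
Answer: 1099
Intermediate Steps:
G(H) = 4*H² (G(H) = H²*4 = 4*H²)
y(z, D) = 4 + D (y(z, D) = D + 4*1² = D + 4*1 = D + 4 = 4 + D)
t = -157/52 (t = -3 + 1/(-34 - 18) = -3 + 1/(-52) = -3 - 1/52 = -157/52 ≈ -3.0192)
(t*((1 + 1)*y(-1, 3)))*(-26) = -157*(1 + 1)*(4 + 3)/52*(-26) = -157*7/26*(-26) = -157/52*14*(-26) = -1099/26*(-26) = 1099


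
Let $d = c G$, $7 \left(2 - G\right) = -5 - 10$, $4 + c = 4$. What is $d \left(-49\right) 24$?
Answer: $0$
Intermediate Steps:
$c = 0$ ($c = -4 + 4 = 0$)
$G = \frac{29}{7}$ ($G = 2 - \frac{-5 - 10}{7} = 2 - - \frac{15}{7} = 2 + \frac{15}{7} = \frac{29}{7} \approx 4.1429$)
$d = 0$ ($d = 0 \cdot \frac{29}{7} = 0$)
$d \left(-49\right) 24 = 0 \left(-49\right) 24 = 0 \cdot 24 = 0$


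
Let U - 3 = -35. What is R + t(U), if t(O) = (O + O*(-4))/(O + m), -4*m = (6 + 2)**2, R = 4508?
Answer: 4506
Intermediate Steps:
m = -16 (m = -(6 + 2)**2/4 = -1/4*8**2 = -1/4*64 = -16)
U = -32 (U = 3 - 35 = -32)
t(O) = -3*O/(-16 + O) (t(O) = (O + O*(-4))/(O - 16) = (O - 4*O)/(-16 + O) = (-3*O)/(-16 + O) = -3*O/(-16 + O))
R + t(U) = 4508 - 3*(-32)/(-16 - 32) = 4508 - 3*(-32)/(-48) = 4508 - 3*(-32)*(-1/48) = 4508 - 2 = 4506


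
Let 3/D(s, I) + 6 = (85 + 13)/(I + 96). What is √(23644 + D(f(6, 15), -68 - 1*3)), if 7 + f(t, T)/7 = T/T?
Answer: √15982369/26 ≈ 153.76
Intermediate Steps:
f(t, T) = -42 (f(t, T) = -49 + 7*(T/T) = -49 + 7*1 = -49 + 7 = -42)
D(s, I) = 3/(-6 + 98/(96 + I)) (D(s, I) = 3/(-6 + (85 + 13)/(I + 96)) = 3/(-6 + 98/(96 + I)))
√(23644 + D(f(6, 15), -68 - 1*3)) = √(23644 + 3*(-96 - (-68 - 1*3))/(2*(239 + 3*(-68 - 1*3)))) = √(23644 + 3*(-96 - (-68 - 3))/(2*(239 + 3*(-68 - 3)))) = √(23644 + 3*(-96 - 1*(-71))/(2*(239 + 3*(-71)))) = √(23644 + 3*(-96 + 71)/(2*(239 - 213))) = √(23644 + (3/2)*(-25)/26) = √(23644 + (3/2)*(1/26)*(-25)) = √(23644 - 75/52) = √(1229413/52) = √15982369/26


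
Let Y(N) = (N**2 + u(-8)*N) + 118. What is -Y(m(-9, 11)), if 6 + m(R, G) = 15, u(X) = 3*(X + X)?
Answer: 233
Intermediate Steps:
u(X) = 6*X (u(X) = 3*(2*X) = 6*X)
m(R, G) = 9 (m(R, G) = -6 + 15 = 9)
Y(N) = 118 + N**2 - 48*N (Y(N) = (N**2 + (6*(-8))*N) + 118 = (N**2 - 48*N) + 118 = 118 + N**2 - 48*N)
-Y(m(-9, 11)) = -(118 + 9**2 - 48*9) = -(118 + 81 - 432) = -1*(-233) = 233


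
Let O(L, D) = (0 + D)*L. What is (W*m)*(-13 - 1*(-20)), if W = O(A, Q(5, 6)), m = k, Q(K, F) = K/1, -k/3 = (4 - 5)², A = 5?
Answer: -525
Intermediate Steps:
k = -3 (k = -3*(4 - 5)² = -3*(-1)² = -3*1 = -3)
Q(K, F) = K (Q(K, F) = K*1 = K)
m = -3
O(L, D) = D*L
W = 25 (W = 5*5 = 25)
(W*m)*(-13 - 1*(-20)) = (25*(-3))*(-13 - 1*(-20)) = -75*(-13 + 20) = -75*7 = -525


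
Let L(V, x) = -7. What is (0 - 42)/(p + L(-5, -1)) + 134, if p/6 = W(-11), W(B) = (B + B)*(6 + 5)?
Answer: 195548/1459 ≈ 134.03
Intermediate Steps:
W(B) = 22*B (W(B) = (2*B)*11 = 22*B)
p = -1452 (p = 6*(22*(-11)) = 6*(-242) = -1452)
(0 - 42)/(p + L(-5, -1)) + 134 = (0 - 42)/(-1452 - 7) + 134 = -42/(-1459) + 134 = -42*(-1/1459) + 134 = 42/1459 + 134 = 195548/1459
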